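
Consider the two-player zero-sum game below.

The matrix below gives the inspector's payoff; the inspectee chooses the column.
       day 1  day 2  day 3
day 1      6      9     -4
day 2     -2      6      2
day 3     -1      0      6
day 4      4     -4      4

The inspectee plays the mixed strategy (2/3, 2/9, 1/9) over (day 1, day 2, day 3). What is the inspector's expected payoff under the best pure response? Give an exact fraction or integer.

day 1: (6)·(2/3) + (9)·(2/9) + (-4)·(1/9) = 50/9.
day 2: (-2)·(2/3) + (6)·(2/9) + (2)·(1/9) = 2/9.
day 3: (-1)·(2/3) + (0)·(2/9) + (6)·(1/9) = 0.
day 4: (4)·(2/3) + (-4)·(2/9) + (4)·(1/9) = 20/9.
The best pure response is day 1 with expected payoff 50/9.

50/9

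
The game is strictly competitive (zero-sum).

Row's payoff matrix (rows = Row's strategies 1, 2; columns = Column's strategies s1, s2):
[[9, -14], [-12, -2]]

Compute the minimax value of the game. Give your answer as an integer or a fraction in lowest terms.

Row minima are -14 and -12, so Row's maximin is -12; column maxima are 9 and -2, so Column's minimax is -2. These differ, so the equilibrium is in mixed strategies.
Let Row play 1 with probability p. Column is indifferent when 9p − 12(1−p) = −14p − 2(1−p), giving p = 10/33.
Let Column play s1 with probability q. Row is indifferent when 9q − 14(1−q) = −12q − 2(1−q), giving q = 4/11.
The value is 9·(4/11) + (-14)·(7/11) = -62/11.

-62/11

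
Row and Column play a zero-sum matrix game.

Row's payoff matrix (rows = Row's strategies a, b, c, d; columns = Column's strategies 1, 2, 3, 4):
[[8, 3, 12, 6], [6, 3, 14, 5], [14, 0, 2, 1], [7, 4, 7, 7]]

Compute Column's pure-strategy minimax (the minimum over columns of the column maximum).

4

The worst case (largest entry) in each column is 1: 14, 2: 4, 3: 14, 4: 7.
The best (smallest) of these is 4.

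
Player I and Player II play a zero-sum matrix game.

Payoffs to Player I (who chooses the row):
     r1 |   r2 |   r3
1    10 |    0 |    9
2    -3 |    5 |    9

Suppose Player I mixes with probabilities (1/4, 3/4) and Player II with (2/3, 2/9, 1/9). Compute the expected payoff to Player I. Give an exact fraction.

Against (2/3, 2/9, 1/9), each row's expected payoff is 1: 23/3; 2: 1/9.
Taking the (1/4, 3/4)-weighted average: (1/4)·(23/3) + (3/4)·(1/9) = 2.

2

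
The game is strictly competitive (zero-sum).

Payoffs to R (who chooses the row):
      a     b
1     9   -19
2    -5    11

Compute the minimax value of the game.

1/11

Row minima are -19 and -5, so R's maximin is -5; column maxima are 9 and 11, so C's minimax is 9. These differ, so the equilibrium is in mixed strategies.
Let R play 1 with probability p. C is indifferent when 9p − 5(1−p) = −19p + 11(1−p), giving p = 4/11.
Let C play a with probability q. R is indifferent when 9q − 19(1−q) = −5q + 11(1−q), giving q = 15/22.
The value is 9·(15/22) + (-19)·(7/22) = 1/11.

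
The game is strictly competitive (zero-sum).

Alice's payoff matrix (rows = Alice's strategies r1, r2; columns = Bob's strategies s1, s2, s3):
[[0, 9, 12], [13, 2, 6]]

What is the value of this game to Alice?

117/20

Column s3 is strictly dominated by s2 for Bob (it gives Alice more in every row).
The remaining 2×2 game on (r1, r2) × (s1, s2) has no saddle point. Let Alice play r1 with probability p; indifference gives 13(1−p) = 9p + 2(1−p), so p = 11/20.
Similarly Bob's optimal q on s1 is 7/20, and the value is 0·(7/20) + (9)·(13/20) = 117/20.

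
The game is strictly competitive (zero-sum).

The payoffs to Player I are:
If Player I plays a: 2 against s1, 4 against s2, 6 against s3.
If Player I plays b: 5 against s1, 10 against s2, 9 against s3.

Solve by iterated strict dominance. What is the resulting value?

5

Row a is strictly dominated by row b (5>2, 10>4, 9>6); eliminate a.
Column s2 is strictly dominated by s1 for Player II (5<10); eliminate s2.
Column s3 is strictly dominated by s1 for Player II (5<9); eliminate s3.
Only (b, s1) remains, with payoff 5.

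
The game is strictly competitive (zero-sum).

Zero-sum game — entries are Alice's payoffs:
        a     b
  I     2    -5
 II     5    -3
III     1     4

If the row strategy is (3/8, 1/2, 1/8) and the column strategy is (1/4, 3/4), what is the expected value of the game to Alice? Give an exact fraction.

Against (1/4, 3/4), each row's expected payoff is I: -13/4; II: -1; III: 13/4.
Taking the (3/8, 1/2, 1/8)-weighted average: (3/8)·(-13/4) + (1/2)·(-1) + (1/8)·(13/4) = -21/16.

-21/16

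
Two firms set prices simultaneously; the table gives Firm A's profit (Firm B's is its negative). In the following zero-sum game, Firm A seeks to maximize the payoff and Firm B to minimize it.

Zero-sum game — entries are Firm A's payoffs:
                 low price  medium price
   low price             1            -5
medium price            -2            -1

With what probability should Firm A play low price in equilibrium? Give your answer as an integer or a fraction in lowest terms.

1/7

Row minima are -5 and -2, so Firm A's maximin is -2; column maxima are 1 and -1, so Firm B's minimax is -1. These differ, so the equilibrium is in mixed strategies.
Let Firm A play low price with probability p. Firm B is indifferent when p − 2(1−p) = −5p − (1−p), giving p = 1/7.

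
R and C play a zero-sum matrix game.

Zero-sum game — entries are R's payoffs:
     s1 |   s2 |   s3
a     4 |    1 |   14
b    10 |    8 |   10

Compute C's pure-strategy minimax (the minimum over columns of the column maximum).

8

The worst case (largest entry) in each column is s1: 10, s2: 8, s3: 14.
The best (smallest) of these is 8.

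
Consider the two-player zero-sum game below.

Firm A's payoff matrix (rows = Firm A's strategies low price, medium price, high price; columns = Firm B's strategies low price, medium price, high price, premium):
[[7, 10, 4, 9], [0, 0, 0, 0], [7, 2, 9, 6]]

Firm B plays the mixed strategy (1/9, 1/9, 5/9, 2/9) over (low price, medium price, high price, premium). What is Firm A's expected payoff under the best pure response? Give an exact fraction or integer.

22/3

low price: (7)·(1/9) + (10)·(1/9) + (4)·(5/9) + (9)·(2/9) = 55/9.
medium price: (0)·(1/9) + (0)·(1/9) + (0)·(5/9) + (0)·(2/9) = 0.
high price: (7)·(1/9) + (2)·(1/9) + (9)·(5/9) + (6)·(2/9) = 22/3.
The best pure response is high price with expected payoff 22/3.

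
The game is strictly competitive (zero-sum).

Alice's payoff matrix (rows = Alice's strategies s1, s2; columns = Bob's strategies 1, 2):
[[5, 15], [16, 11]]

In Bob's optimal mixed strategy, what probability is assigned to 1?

4/15

Row minima are 5 and 11, so Alice's maximin is 11; column maxima are 16 and 15, so Bob's minimax is 15. These differ, so the equilibrium is in mixed strategies.
Let Bob play 1 with probability q. Alice is indifferent when 5q + 15(1−q) = 16q + 11(1−q), giving q = 4/15.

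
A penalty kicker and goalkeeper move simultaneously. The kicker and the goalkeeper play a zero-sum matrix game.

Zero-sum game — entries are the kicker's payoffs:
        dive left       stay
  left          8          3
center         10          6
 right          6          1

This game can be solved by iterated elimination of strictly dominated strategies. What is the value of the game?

Column dive left is strictly dominated by stay for the goalkeeper (3<8, 6<10, 1<6); eliminate dive left.
Row left is strictly dominated by row center (6>3); eliminate left.
Row right is strictly dominated by row center (6>1); eliminate right.
Only (center, stay) remains, with payoff 6.

6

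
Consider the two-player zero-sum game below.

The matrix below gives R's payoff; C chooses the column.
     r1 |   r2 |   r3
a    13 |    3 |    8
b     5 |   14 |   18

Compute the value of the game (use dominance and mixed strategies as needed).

167/19

Column r3 is strictly dominated by r2 for C (it gives R more in every row).
The remaining 2×2 game on (a, b) × (r1, r2) has no saddle point. Let R play a with probability p; indifference gives 13p + 5(1−p) = 3p + 14(1−p), so p = 9/19.
Similarly C's optimal q on r1 is 11/19, and the value is 13·(11/19) + (3)·(8/19) = 167/19.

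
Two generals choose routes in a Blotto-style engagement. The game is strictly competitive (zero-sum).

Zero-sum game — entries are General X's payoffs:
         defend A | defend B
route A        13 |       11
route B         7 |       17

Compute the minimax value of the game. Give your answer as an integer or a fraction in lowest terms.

12

Row minima are 11 and 7, so General X's maximin is 11; column maxima are 13 and 17, so General Y's minimax is 13. These differ, so the equilibrium is in mixed strategies.
Let General X play route A with probability p. General Y is indifferent when 13p + 7(1−p) = 11p + 17(1−p), giving p = 5/6.
Let General Y play defend A with probability q. General X is indifferent when 13q + 11(1−q) = 7q + 17(1−q), giving q = 1/2.
The value is 13·(1/2) + (11)·(1/2) = 12.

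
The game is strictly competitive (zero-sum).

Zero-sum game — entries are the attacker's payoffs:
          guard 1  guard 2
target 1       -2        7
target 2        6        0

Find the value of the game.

14/5

Row minima are -2 and 0, so the attacker's maximin is 0; column maxima are 6 and 7, so the defender's minimax is 6. These differ, so the equilibrium is in mixed strategies.
Let the attacker play target 1 with probability p. The defender is indifferent when −2p + 6(1−p) = 7p, giving p = 2/5.
Let the defender play guard 1 with probability q. The attacker is indifferent when −2q + 7(1−q) = 6q, giving q = 7/15.
The value is -2·(7/15) + (7)·(8/15) = 14/5.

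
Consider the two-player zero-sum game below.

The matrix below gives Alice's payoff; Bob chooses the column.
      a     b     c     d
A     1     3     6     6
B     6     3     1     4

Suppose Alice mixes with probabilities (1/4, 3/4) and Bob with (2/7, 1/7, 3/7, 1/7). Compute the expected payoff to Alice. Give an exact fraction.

95/28

Against (2/7, 1/7, 3/7, 1/7), each row's expected payoff is A: 29/7; B: 22/7.
Taking the (1/4, 3/4)-weighted average: (1/4)·(29/7) + (3/4)·(22/7) = 95/28.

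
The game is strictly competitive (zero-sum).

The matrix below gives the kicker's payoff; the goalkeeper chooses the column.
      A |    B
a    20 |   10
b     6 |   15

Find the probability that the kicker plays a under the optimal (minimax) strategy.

9/19

Row minima are 10 and 6, so the kicker's maximin is 10; column maxima are 20 and 15, so the goalkeeper's minimax is 15. These differ, so the equilibrium is in mixed strategies.
Let the kicker play a with probability p. The goalkeeper is indifferent when 20p + 6(1−p) = 10p + 15(1−p), giving p = 9/19.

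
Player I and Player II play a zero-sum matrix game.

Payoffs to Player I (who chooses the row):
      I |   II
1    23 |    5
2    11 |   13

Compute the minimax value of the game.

Row minima are 5 and 11, so Player I's maximin is 11; column maxima are 23 and 13, so Player II's minimax is 13. These differ, so the equilibrium is in mixed strategies.
Let Player I play 1 with probability p. Player II is indifferent when 23p + 11(1−p) = 5p + 13(1−p), giving p = 1/10.
Let Player II play I with probability q. Player I is indifferent when 23q + 5(1−q) = 11q + 13(1−q), giving q = 2/5.
The value is 23·(2/5) + (5)·(3/5) = 61/5.

61/5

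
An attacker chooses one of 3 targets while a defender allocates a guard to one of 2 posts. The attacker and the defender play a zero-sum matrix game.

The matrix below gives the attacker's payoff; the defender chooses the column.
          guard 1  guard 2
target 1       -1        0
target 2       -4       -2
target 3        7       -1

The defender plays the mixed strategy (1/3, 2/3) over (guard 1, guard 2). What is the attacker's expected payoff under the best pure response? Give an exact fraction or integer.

target 1: (-1)·(1/3) + (0)·(2/3) = -1/3.
target 2: (-4)·(1/3) + (-2)·(2/3) = -8/3.
target 3: (7)·(1/3) + (-1)·(2/3) = 5/3.
The best pure response is target 3 with expected payoff 5/3.

5/3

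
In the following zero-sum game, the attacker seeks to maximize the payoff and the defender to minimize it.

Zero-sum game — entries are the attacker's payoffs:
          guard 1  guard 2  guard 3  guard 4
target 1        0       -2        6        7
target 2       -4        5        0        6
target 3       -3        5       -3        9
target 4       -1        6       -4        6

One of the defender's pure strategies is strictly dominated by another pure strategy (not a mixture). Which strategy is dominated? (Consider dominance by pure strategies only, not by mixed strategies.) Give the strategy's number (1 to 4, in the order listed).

4

The defender prefers columns that give the attacker less. Compare guard 4 with guard 1: 0 < 7, -4 < 6, -3 < 9, -1 < 6.
So guard 1 strictly dominates guard 4 for the defender; guard 4 is strictly dominated.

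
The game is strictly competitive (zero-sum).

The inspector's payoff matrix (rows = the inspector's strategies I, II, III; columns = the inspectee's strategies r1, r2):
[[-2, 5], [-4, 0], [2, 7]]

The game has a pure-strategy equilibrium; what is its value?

Row minima: -2, -4, 2 → the inspector's maximin is 2.
Column maxima: 2, 7 → the inspectee's minimax is 2.
They coincide at (III, r1), so the value is 2.

2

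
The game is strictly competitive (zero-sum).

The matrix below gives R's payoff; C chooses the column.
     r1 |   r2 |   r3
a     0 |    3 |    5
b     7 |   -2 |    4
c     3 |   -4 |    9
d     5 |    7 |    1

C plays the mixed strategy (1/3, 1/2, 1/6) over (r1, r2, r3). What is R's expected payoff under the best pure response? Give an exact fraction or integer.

a: (0)·(1/3) + (3)·(1/2) + (5)·(1/6) = 7/3.
b: (7)·(1/3) + (-2)·(1/2) + (4)·(1/6) = 2.
c: (3)·(1/3) + (-4)·(1/2) + (9)·(1/6) = 1/2.
d: (5)·(1/3) + (7)·(1/2) + (1)·(1/6) = 16/3.
The best pure response is d with expected payoff 16/3.

16/3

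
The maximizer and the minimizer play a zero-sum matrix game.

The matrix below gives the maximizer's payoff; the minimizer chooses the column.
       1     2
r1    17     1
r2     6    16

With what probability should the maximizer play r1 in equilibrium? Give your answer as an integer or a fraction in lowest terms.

Row minima are 1 and 6, so the maximizer's maximin is 6; column maxima are 17 and 16, so the minimizer's minimax is 16. These differ, so the equilibrium is in mixed strategies.
Let the maximizer play r1 with probability p. The minimizer is indifferent when 17p + 6(1−p) = p + 16(1−p), giving p = 5/13.

5/13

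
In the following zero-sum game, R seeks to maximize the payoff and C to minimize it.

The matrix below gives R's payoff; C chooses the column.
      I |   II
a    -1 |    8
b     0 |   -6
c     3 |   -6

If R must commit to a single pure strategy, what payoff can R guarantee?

-1

The worst-case payoff for each row is a: -1, b: -6, c: -6.
The best of these is -1.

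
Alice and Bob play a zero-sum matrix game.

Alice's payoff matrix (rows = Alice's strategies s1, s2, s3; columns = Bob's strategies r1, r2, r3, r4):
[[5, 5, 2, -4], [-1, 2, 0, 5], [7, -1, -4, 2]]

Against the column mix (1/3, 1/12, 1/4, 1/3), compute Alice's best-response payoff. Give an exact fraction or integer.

s1: (5)·(1/3) + (5)·(1/12) + (2)·(1/4) + (-4)·(1/3) = 5/4.
s2: (-1)·(1/3) + (2)·(1/12) + (0)·(1/4) + (5)·(1/3) = 3/2.
s3: (7)·(1/3) + (-1)·(1/12) + (-4)·(1/4) + (2)·(1/3) = 23/12.
The best pure response is s3 with expected payoff 23/12.

23/12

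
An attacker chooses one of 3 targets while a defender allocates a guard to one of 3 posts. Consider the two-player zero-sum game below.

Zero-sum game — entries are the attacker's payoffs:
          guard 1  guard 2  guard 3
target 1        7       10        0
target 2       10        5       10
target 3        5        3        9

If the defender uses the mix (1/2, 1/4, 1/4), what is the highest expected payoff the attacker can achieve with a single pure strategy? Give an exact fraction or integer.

target 1: (7)·(1/2) + (10)·(1/4) + (0)·(1/4) = 6.
target 2: (10)·(1/2) + (5)·(1/4) + (10)·(1/4) = 35/4.
target 3: (5)·(1/2) + (3)·(1/4) + (9)·(1/4) = 11/2.
The best pure response is target 2 with expected payoff 35/4.

35/4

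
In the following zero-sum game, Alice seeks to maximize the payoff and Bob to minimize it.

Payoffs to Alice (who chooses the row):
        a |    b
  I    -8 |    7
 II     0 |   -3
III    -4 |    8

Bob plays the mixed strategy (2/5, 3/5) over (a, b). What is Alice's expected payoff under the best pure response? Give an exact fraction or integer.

I: (-8)·(2/5) + (7)·(3/5) = 1.
II: (0)·(2/5) + (-3)·(3/5) = -9/5.
III: (-4)·(2/5) + (8)·(3/5) = 16/5.
The best pure response is III with expected payoff 16/5.

16/5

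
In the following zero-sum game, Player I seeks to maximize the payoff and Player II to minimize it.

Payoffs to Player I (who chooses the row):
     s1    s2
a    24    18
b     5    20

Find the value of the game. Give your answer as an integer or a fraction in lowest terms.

Row minima are 18 and 5, so Player I's maximin is 18; column maxima are 24 and 20, so Player II's minimax is 20. These differ, so the equilibrium is in mixed strategies.
Let Player I play a with probability p. Player II is indifferent when 24p + 5(1−p) = 18p + 20(1−p), giving p = 5/7.
Let Player II play s1 with probability q. Player I is indifferent when 24q + 18(1−q) = 5q + 20(1−q), giving q = 2/21.
The value is 24·(2/21) + (18)·(19/21) = 130/7.

130/7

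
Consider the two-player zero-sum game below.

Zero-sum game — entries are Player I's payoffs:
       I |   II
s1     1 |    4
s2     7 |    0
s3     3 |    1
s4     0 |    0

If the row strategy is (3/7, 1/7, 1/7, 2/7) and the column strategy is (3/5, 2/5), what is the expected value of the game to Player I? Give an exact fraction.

Against (3/5, 2/5), each row's expected payoff is s1: 11/5; s2: 21/5; s3: 11/5; s4: 0.
Taking the (3/7, 1/7, 1/7, 2/7)-weighted average: (3/7)·(11/5) + (1/7)·(21/5) + (1/7)·(11/5) + (2/7)·(0) = 13/7.

13/7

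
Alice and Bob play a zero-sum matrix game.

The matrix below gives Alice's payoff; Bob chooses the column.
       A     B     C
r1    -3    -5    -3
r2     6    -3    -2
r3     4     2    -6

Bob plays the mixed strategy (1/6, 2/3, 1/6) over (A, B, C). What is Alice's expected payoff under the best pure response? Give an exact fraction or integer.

1

r1: (-3)·(1/6) + (-5)·(2/3) + (-3)·(1/6) = -13/3.
r2: (6)·(1/6) + (-3)·(2/3) + (-2)·(1/6) = -4/3.
r3: (4)·(1/6) + (2)·(2/3) + (-6)·(1/6) = 1.
The best pure response is r3 with expected payoff 1.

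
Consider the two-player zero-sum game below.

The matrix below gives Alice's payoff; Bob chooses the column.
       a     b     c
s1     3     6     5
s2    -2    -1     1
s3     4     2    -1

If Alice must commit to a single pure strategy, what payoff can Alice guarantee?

The worst-case payoff for each row is s1: 3, s2: -2, s3: -1.
The best of these is 3.

3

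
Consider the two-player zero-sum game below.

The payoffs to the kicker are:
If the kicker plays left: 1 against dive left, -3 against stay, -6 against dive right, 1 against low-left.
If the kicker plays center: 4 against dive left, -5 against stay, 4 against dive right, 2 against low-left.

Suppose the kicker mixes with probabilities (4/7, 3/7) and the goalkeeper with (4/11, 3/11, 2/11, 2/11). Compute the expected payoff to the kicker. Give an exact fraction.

Against (4/11, 3/11, 2/11, 2/11), each row's expected payoff is left: -15/11; center: 13/11.
Taking the (4/7, 3/7)-weighted average: (4/7)·(-15/11) + (3/7)·(13/11) = -3/11.

-3/11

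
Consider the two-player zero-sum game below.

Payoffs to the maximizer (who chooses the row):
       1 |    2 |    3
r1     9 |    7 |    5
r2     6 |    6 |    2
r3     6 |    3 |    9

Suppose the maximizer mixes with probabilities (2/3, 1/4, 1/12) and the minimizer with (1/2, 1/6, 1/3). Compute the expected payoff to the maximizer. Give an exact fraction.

Against (1/2, 1/6, 1/3), each row's expected payoff is r1: 22/3; r2: 14/3; r3: 13/2.
Taking the (2/3, 1/4, 1/12)-weighted average: (2/3)·(22/3) + (1/4)·(14/3) + (1/12)·(13/2) = 475/72.

475/72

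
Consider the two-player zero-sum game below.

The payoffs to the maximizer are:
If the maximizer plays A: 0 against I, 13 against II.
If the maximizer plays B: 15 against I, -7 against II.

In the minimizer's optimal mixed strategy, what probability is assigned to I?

4/7

Row minima are 0 and -7, so the maximizer's maximin is 0; column maxima are 15 and 13, so the minimizer's minimax is 13. These differ, so the equilibrium is in mixed strategies.
Let the minimizer play I with probability q. The maximizer is indifferent when 13(1−q) = 15q − 7(1−q), giving q = 4/7.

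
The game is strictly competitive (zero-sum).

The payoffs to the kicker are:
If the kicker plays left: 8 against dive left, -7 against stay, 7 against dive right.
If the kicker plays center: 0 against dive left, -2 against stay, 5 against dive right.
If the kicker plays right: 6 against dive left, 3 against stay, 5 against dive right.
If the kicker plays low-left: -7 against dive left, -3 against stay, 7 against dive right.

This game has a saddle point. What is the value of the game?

3

Row minima: -7, -2, 3, -7 → the kicker's maximin is 3.
Column maxima: 8, 3, 7 → the goalkeeper's minimax is 3.
They coincide at (right, stay), so the value is 3.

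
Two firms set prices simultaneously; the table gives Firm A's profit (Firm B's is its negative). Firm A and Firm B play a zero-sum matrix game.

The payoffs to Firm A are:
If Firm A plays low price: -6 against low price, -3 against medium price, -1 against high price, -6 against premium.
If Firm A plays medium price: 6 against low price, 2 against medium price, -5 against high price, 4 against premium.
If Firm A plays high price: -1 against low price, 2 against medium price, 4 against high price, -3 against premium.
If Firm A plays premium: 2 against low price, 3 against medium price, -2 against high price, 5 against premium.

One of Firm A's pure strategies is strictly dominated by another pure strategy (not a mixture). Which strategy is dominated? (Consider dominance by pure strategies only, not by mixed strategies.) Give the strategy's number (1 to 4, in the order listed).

1

Compare low price with high price: -1 > -6, 2 > -3, 4 > -1, -3 > -6.
So high price strictly dominates low price for Firm A; low price is strictly dominated.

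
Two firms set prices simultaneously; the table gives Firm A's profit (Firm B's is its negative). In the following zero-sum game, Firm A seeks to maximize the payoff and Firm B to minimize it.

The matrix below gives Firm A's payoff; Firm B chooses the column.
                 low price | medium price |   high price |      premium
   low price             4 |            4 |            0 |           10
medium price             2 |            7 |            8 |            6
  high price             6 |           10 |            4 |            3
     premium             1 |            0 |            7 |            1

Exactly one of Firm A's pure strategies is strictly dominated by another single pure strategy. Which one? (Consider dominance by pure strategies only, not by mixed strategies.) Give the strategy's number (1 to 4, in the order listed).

Compare premium with medium price: 2 > 1, 7 > 0, 8 > 7, 6 > 1.
So medium price strictly dominates premium for Firm A; premium is strictly dominated.

4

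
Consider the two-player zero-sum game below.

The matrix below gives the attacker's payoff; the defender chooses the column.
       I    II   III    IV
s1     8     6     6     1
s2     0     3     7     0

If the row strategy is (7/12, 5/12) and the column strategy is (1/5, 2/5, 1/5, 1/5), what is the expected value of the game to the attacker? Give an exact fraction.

Against (1/5, 2/5, 1/5, 1/5), each row's expected payoff is s1: 27/5; s2: 13/5.
Taking the (7/12, 5/12)-weighted average: (7/12)·(27/5) + (5/12)·(13/5) = 127/30.

127/30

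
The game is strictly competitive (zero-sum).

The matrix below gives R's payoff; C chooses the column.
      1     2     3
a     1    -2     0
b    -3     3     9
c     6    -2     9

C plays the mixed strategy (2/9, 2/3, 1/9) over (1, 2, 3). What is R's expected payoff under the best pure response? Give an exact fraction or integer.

7/3

a: (1)·(2/9) + (-2)·(2/3) + (0)·(1/9) = -10/9.
b: (-3)·(2/9) + (3)·(2/3) + (9)·(1/9) = 7/3.
c: (6)·(2/9) + (-2)·(2/3) + (9)·(1/9) = 1.
The best pure response is b with expected payoff 7/3.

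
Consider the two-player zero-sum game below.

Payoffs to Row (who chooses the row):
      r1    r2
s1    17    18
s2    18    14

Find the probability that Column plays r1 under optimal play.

Row minima are 17 and 14, so Row's maximin is 17; column maxima are 18 and 18, so Column's minimax is 18. These differ, so the equilibrium is in mixed strategies.
Let Column play r1 with probability q. Row is indifferent when 17q + 18(1−q) = 18q + 14(1−q), giving q = 4/5.

4/5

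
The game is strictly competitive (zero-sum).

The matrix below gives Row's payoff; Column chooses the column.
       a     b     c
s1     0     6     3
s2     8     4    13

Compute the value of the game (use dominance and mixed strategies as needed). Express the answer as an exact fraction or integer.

Column c is strictly dominated by a for Column (it gives Row more in every row).
The remaining 2×2 game on (s1, s2) × (a, b) has no saddle point. Let Row play s1 with probability p; indifference gives 8(1−p) = 6p + 4(1−p), so p = 2/5.
Similarly Column's optimal q on a is 1/5, and the value is 0·(1/5) + (6)·(4/5) = 24/5.

24/5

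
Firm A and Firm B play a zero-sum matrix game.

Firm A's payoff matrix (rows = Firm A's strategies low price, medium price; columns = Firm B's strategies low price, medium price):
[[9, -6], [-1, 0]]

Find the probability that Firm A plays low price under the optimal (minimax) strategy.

Row minima are -6 and -1, so Firm A's maximin is -1; column maxima are 9 and 0, so Firm B's minimax is 0. These differ, so the equilibrium is in mixed strategies.
Let Firm A play low price with probability p. Firm B is indifferent when 9p − (1−p) = −6p, giving p = 1/16.

1/16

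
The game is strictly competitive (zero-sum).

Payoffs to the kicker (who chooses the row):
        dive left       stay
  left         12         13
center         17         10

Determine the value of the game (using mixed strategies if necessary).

101/8

Row minima are 12 and 10, so the kicker's maximin is 12; column maxima are 17 and 13, so the goalkeeper's minimax is 13. These differ, so the equilibrium is in mixed strategies.
Let the kicker play left with probability p. The goalkeeper is indifferent when 12p + 17(1−p) = 13p + 10(1−p), giving p = 7/8.
Let the goalkeeper play dive left with probability q. The kicker is indifferent when 12q + 13(1−q) = 17q + 10(1−q), giving q = 3/8.
The value is 12·(3/8) + (13)·(5/8) = 101/8.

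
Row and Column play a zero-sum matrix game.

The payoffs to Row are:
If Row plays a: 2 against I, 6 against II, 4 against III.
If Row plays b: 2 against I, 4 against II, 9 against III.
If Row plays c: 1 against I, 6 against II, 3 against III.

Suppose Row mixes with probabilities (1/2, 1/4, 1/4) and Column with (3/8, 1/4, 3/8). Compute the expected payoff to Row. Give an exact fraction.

Against (3/8, 1/4, 3/8), each row's expected payoff is a: 15/4; b: 41/8; c: 3.
Taking the (1/2, 1/4, 1/4)-weighted average: (1/2)·(15/4) + (1/4)·(41/8) + (1/4)·(3) = 125/32.

125/32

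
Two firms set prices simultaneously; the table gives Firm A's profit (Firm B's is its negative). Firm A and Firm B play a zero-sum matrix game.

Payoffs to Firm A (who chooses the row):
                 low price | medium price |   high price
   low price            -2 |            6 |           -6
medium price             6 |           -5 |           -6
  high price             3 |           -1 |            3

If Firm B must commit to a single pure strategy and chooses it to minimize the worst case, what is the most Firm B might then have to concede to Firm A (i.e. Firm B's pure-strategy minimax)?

The worst case (largest entry) in each column is low price: 6, medium price: 6, high price: 3.
The best (smallest) of these is 3.

3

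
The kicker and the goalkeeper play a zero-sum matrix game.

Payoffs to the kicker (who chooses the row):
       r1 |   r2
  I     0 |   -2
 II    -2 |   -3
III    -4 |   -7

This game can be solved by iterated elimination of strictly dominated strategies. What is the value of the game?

Column r1 is strictly dominated by r2 for the goalkeeper (-2<0, -3<-2, -7<-4); eliminate r1.
Row II is strictly dominated by row I (-2>-3); eliminate II.
Row III is strictly dominated by row I (-2>-7); eliminate III.
Only (I, r2) remains, with payoff -2.

-2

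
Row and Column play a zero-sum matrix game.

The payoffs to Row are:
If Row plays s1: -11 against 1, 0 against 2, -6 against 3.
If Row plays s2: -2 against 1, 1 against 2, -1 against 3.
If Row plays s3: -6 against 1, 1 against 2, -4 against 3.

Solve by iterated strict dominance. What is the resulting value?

Column 3 is strictly dominated by 1 for Column (-11<-6, -2<-1, -6<-4); eliminate 3.
Column 2 is strictly dominated by 1 for Column (-11<0, -2<1, -6<1); eliminate 2.
Row s3 is strictly dominated by row s2 (-2>-6); eliminate s3.
Row s1 is strictly dominated by row s2 (-2>-11); eliminate s1.
Only (s2, 1) remains, with payoff -2.

-2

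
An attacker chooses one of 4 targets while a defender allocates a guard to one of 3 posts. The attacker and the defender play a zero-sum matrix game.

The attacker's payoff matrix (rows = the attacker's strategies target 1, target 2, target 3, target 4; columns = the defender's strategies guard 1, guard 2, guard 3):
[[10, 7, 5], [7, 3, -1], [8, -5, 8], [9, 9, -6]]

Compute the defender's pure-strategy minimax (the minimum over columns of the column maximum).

8

The worst case (largest entry) in each column is guard 1: 10, guard 2: 9, guard 3: 8.
The best (smallest) of these is 8.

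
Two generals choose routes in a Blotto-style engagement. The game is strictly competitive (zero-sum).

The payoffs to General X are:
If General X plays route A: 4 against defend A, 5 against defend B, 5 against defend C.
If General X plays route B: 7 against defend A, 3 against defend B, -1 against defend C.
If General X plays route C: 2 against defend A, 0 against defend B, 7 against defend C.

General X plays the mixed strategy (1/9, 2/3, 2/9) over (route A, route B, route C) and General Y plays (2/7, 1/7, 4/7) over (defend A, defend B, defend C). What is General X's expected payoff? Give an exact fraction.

25/9

Against (2/7, 1/7, 4/7), each row's expected payoff is route A: 33/7; route B: 13/7; route C: 32/7.
Taking the (1/9, 2/3, 2/9)-weighted average: (1/9)·(33/7) + (2/3)·(13/7) + (2/9)·(32/7) = 25/9.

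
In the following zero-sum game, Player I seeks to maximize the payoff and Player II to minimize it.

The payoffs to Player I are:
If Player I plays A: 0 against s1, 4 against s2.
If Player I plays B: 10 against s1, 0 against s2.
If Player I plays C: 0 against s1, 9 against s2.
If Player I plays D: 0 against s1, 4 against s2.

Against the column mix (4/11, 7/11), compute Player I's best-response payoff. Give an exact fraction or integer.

A: (0)·(4/11) + (4)·(7/11) = 28/11.
B: (10)·(4/11) + (0)·(7/11) = 40/11.
C: (0)·(4/11) + (9)·(7/11) = 63/11.
D: (0)·(4/11) + (4)·(7/11) = 28/11.
The best pure response is C with expected payoff 63/11.

63/11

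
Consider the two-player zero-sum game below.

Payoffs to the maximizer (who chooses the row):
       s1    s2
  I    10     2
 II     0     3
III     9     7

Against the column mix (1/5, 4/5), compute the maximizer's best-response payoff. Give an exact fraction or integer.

I: (10)·(1/5) + (2)·(4/5) = 18/5.
II: (0)·(1/5) + (3)·(4/5) = 12/5.
III: (9)·(1/5) + (7)·(4/5) = 37/5.
The best pure response is III with expected payoff 37/5.

37/5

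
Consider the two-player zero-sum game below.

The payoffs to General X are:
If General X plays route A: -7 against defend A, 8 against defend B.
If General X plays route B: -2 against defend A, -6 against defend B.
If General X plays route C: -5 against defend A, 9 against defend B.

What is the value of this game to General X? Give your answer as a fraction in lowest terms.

Row route A is strictly dominated by row route C, so General X never plays it.
The remaining 2×2 game on (route B, route C) × (defend A, defend B) has no saddle point. Let General X play route B with probability p; indifference gives −2p − 5(1−p) = −6p + 9(1−p), so p = 7/9.
Similarly General Y's optimal q on defend A is 5/6, and the value is -2·(5/6) + (-6)·(1/6) = -8/3.

-8/3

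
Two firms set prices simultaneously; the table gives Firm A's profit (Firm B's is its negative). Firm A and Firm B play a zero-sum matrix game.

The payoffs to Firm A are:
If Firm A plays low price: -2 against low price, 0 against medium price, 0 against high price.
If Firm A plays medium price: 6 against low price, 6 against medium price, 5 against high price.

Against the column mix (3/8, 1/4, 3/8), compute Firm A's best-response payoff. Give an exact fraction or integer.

45/8

low price: (-2)·(3/8) + (0)·(1/4) + (0)·(3/8) = -3/4.
medium price: (6)·(3/8) + (6)·(1/4) + (5)·(3/8) = 45/8.
The best pure response is medium price with expected payoff 45/8.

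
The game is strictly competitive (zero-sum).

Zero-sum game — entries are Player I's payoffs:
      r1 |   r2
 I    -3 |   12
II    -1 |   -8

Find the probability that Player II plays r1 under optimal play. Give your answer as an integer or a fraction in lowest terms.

10/11

Row minima are -3 and -8, so Player I's maximin is -3; column maxima are -1 and 12, so Player II's minimax is -1. These differ, so the equilibrium is in mixed strategies.
Let Player II play r1 with probability q. Player I is indifferent when −3q + 12(1−q) = −q − 8(1−q), giving q = 10/11.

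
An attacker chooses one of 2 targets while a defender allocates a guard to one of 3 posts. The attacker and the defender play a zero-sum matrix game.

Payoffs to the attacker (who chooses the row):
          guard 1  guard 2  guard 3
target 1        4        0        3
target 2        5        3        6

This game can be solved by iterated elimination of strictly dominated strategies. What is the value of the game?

Column guard 1 is strictly dominated by guard 2 for the defender (0<4, 3<5); eliminate guard 1.
Row target 1 is strictly dominated by row target 2 (3>0, 6>3); eliminate target 1.
Column guard 3 is strictly dominated by guard 2 for the defender (3<6); eliminate guard 3.
Only (target 2, guard 2) remains, with payoff 3.

3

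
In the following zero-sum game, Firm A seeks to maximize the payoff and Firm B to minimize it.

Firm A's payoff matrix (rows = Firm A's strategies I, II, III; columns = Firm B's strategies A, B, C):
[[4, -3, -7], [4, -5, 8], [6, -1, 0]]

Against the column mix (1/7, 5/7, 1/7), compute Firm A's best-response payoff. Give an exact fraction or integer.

I: (4)·(1/7) + (-3)·(5/7) + (-7)·(1/7) = -18/7.
II: (4)·(1/7) + (-5)·(5/7) + (8)·(1/7) = -13/7.
III: (6)·(1/7) + (-1)·(5/7) + (0)·(1/7) = 1/7.
The best pure response is III with expected payoff 1/7.

1/7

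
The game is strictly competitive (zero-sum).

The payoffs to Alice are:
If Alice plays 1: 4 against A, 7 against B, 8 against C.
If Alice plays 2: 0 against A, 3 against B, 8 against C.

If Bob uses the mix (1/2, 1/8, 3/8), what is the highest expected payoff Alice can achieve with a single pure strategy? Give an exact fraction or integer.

47/8

1: (4)·(1/2) + (7)·(1/8) + (8)·(3/8) = 47/8.
2: (0)·(1/2) + (3)·(1/8) + (8)·(3/8) = 27/8.
The best pure response is 1 with expected payoff 47/8.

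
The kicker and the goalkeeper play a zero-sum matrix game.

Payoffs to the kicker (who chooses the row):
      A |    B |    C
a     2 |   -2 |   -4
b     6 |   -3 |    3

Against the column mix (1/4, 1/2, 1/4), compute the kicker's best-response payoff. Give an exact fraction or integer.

a: (2)·(1/4) + (-2)·(1/2) + (-4)·(1/4) = -3/2.
b: (6)·(1/4) + (-3)·(1/2) + (3)·(1/4) = 3/4.
The best pure response is b with expected payoff 3/4.

3/4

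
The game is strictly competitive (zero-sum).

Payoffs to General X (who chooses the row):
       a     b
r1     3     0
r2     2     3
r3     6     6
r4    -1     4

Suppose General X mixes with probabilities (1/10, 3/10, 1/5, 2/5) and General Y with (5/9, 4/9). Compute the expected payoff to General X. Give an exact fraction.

233/90

Against (5/9, 4/9), each row's expected payoff is r1: 5/3; r2: 22/9; r3: 6; r4: 11/9.
Taking the (1/10, 3/10, 1/5, 2/5)-weighted average: (1/10)·(5/3) + (3/10)·(22/9) + (1/5)·(6) + (2/5)·(11/9) = 233/90.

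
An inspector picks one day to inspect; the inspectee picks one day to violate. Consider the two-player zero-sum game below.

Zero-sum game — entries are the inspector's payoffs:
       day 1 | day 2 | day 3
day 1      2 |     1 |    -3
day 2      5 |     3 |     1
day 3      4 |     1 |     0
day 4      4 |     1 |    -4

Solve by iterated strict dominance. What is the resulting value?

Column day 2 is strictly dominated by day 3 for the inspectee (-3<1, 1<3, 0<1, -4<1); eliminate day 2.
Row day 3 is strictly dominated by row day 2 (5>4, 1>0); eliminate day 3.
Column day 1 is strictly dominated by day 3 for the inspectee (-3<2, 1<5, -4<4); eliminate day 1.
Row day 1 is strictly dominated by row day 2 (1>-3); eliminate day 1.
Row day 4 is strictly dominated by row day 2 (1>-4); eliminate day 4.
Only (day 2, day 3) remains, with payoff 1.

1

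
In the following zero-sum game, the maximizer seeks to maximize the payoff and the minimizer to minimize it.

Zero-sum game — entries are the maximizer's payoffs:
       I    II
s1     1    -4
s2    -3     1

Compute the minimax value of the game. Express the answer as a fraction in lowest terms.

Row minima are -4 and -3, so the maximizer's maximin is -3; column maxima are 1 and 1, so the minimizer's minimax is 1. These differ, so the equilibrium is in mixed strategies.
Let the maximizer play s1 with probability p. The minimizer is indifferent when p − 3(1−p) = −4p + (1−p), giving p = 4/9.
Let the minimizer play I with probability q. The maximizer is indifferent when q − 4(1−q) = −3q + (1−q), giving q = 5/9.
The value is 1·(5/9) + (-4)·(4/9) = -11/9.

-11/9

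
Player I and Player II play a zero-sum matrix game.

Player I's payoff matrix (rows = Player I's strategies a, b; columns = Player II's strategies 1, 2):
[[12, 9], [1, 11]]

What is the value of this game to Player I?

Row minima are 9 and 1, so Player I's maximin is 9; column maxima are 12 and 11, so Player II's minimax is 11. These differ, so the equilibrium is in mixed strategies.
Let Player I play a with probability p. Player II is indifferent when 12p + (1−p) = 9p + 11(1−p), giving p = 10/13.
Let Player II play 1 with probability q. Player I is indifferent when 12q + 9(1−q) = q + 11(1−q), giving q = 2/13.
The value is 12·(2/13) + (9)·(11/13) = 123/13.

123/13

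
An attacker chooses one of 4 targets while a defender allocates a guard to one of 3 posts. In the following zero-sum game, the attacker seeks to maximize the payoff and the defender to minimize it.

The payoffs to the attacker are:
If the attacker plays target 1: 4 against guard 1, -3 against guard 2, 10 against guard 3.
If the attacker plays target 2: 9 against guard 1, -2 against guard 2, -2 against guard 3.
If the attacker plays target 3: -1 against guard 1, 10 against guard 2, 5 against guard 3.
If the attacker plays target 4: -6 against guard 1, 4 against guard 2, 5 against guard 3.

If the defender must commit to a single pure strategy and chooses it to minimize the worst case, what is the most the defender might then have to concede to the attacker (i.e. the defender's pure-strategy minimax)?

The worst case (largest entry) in each column is guard 1: 9, guard 2: 10, guard 3: 10.
The best (smallest) of these is 9.

9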